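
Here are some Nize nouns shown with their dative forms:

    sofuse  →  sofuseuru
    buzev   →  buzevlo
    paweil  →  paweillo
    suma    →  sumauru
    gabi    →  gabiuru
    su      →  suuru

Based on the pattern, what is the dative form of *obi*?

The suffix is conditioned by the final sound: -lo when the stem ends in a consonant (*buzev*, *paweil*); -uru when the stem ends in a vowel (*sofuse*, *suma*, *gabi*, *su*).
*obi* — final sound /i/ (a vowel) → -uru → *obiuru*.

obiuru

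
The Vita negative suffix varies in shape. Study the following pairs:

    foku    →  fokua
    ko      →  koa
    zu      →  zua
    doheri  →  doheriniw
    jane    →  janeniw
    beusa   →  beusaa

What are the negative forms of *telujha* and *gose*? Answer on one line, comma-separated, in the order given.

The alternation tracks the last vowel of the stem — -niw when the last vowel of the stem is a front vowel (*doheri*, *jane*); -a when the last vowel of the stem is a back vowel (*foku*, *ko*, *zu*, *beusa*).
*telujha*: last vowel = /a/, a back vowel → -a → *telujhaa*.
Since the last vowel of *gose* is /e/ (a front vowel), it takes -niw, giving *goseniw*.

telujhaa, goseniw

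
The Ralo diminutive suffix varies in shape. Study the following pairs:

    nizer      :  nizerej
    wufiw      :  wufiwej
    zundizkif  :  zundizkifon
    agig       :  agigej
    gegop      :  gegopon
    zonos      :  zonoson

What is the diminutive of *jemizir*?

Looking at the final consonant of each stem: -on when the stem ends in a voiceless consonant (*zundizkif*, *gegop*, *zonos*); -ej when the stem ends in a voiced consonant (*nizer*, *wufiw*, *agig*).
*jemizir* — final consonant /r/ (voiced) → -ej → *jemizirej*.

jemizirej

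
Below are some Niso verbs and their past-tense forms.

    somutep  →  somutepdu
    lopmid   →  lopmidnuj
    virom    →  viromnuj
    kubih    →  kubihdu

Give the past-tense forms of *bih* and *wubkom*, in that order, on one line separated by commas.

bihdu, wubkomnuj

The pattern is voicing of the final consonant: -du when the stem ends in a voiceless consonant (*somutep*, *kubih*); -nuj when the stem ends in a voiced consonant (*lopmid*, *virom*).
*bih*: final consonant = /h/, voiceless → -du → *bihdu*.
*wubkom* — final consonant /m/ (voiced) → -nuj → *wubkomnuj*.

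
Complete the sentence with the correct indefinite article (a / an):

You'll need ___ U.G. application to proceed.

The indefinite article is chosen by the initial *sound* of the following word, not its spelling.
The initialism *U.G.* is read letter by letter; the first letter, U, is pronounced /juː/, which begins with a consonant sound.
So the article is *a*: You'll need a U.G. application to proceed.

a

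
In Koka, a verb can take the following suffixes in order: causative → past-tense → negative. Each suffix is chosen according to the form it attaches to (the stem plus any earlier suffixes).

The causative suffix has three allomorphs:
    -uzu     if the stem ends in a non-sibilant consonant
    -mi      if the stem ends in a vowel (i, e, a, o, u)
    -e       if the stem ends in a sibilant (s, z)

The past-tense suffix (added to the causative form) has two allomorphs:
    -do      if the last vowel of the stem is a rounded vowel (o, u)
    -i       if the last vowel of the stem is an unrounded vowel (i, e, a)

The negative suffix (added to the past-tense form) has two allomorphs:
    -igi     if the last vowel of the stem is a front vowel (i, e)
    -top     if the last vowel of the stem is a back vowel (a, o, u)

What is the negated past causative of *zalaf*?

*zalaf* — final sound /f/ (a non-sibilant consonant) → -uzu → *zalafuzu*.
The causative form *zalafuzu*: last vowel = /u/, a rounded vowel → -do → *zalafuzudo*.
The last vowel of the past-tense form *zalafuzudo* is /o/, which is a back vowel, so the negative suffix is -top, giving *zalafuzudotop*.

zalafuzudotop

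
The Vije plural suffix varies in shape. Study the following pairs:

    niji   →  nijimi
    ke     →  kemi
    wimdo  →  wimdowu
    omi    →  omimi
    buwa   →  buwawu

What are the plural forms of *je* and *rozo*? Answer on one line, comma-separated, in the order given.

jemi, rozowu

Looking at the last vowel of each stem: -mi when the last vowel of the stem is a front vowel (*niji*, *ke*, *omi*); -wu when the last vowel of the stem is a back vowel (*wimdo*, *buwa*).
Since the last vowel of *je* is /e/ (a front vowel), it takes -mi, giving *jemi*.
*rozo*: last vowel = /o/, a back vowel → -wu → *rozowu*.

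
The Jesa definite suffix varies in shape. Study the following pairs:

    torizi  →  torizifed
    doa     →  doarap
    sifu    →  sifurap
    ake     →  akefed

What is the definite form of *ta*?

The suffix is conditioned by the last vowel: -fed when the last vowel of the stem is a front vowel (*torizi*, *ake*); -rap when the last vowel of the stem is a back vowel (*doa*, *sifu*).
Since the last vowel of *ta* is /a/ (a back vowel), it takes -rap, giving *tarap*.

tarap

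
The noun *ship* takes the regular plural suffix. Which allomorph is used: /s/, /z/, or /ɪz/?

/s/

The stem *ship* ends in a voiceless non-sibilant consonant.
The plural suffix surfaces as /ɪz/ after sibilants, /s/ after other voiceless consonants, and /z/ after other voiced sounds.
So the plural -s on *ship* is pronounced /s/.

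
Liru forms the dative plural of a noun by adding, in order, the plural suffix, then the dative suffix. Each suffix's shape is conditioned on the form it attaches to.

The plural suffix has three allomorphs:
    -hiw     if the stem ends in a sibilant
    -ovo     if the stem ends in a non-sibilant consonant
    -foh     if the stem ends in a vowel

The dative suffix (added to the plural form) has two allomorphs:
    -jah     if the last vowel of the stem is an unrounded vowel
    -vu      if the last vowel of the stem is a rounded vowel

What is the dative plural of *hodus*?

*hodus* — final sound /s/ (a sibilant) → -hiw → *hodushiw*.
Since the last vowel of the plural form *hodushiw* is /i/ (an unrounded vowel), it takes -jah, giving *hodushiwjah*.

hodushiwjah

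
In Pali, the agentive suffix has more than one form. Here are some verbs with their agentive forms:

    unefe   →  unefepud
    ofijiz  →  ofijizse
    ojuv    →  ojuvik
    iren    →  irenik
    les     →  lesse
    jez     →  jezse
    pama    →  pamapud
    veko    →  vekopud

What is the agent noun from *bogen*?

Looking at the final sound of each stem: -se when the stem ends in a sibilant (*ofijiz*, *les*, *jez*); -ik when the stem ends in a non-sibilant consonant (*ojuv*, *iren*); -pud when the stem ends in a vowel (*unefe*, *pama*, *veko*).
*bogen* — final sound /n/ (a non-sibilant consonant) → -ik → *bogenik*.

bogenik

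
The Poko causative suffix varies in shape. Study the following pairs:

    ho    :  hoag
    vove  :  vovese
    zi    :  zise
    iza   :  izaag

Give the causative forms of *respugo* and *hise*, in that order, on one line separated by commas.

respugoag, hisese

The suffix is conditioned by the last vowel: -se when the last vowel of the stem is a front vowel (*vove*, *zi*); -ag when the last vowel of the stem is a back vowel (*ho*, *iza*).
*respugo*: last vowel = /o/, a back vowel → -ag → *respugoag*.
Since the last vowel of *hise* is /e/ (a front vowel), it takes -se, giving *hisese*.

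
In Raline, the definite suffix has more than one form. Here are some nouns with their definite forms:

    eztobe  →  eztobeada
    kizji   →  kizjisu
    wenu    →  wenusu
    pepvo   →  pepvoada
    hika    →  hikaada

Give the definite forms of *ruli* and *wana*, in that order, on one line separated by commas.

The pattern is height harmony: -su when the last vowel of the stem is a high vowel (*kizji*, *wenu*); -ada when the last vowel of the stem is a non-high vowel (*eztobe*, *pepvo*, *hika*).
Since the last vowel of *ruli* is /i/ (a high vowel), it takes -su, giving *rulisu*.
*wana* — last vowel /a/ (a non-high vowel) → -ada → *wanaada*.

rulisu, wanaada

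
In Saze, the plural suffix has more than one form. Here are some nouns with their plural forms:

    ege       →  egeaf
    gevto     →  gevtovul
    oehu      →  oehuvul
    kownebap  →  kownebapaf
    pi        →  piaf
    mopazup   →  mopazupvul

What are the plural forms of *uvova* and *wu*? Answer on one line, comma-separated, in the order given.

Looking at the last vowel of each stem: -vul when the last vowel of the stem is a rounded vowel (*gevto*, *oehu*, *mopazup*); -af when the last vowel of the stem is an unrounded vowel (*ege*, *kownebap*, *pi*).
Since the last vowel of *uvova* is /a/ (an unrounded vowel), it takes -af, giving *uvovaaf*.
*wu* — last vowel /u/ (a rounded vowel) → -vul → *wuvul*.

uvovaaf, wuvul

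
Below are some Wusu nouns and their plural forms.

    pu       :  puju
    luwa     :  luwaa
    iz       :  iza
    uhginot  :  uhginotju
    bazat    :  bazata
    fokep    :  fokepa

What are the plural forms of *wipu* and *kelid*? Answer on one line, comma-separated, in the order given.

The suffix is conditioned by the last vowel: -ju when the last vowel of the stem is a rounded vowel (*pu*, *uhginot*); -a when the last vowel of the stem is an unrounded vowel (*luwa*, *iz*, *bazat*, *fokep*).
*wipu*: last vowel = /u/, a rounded vowel → -ju → *wipuju*.
*kelid* — last vowel /i/ (an unrounded vowel) → -a → *kelida*.

wipuju, kelida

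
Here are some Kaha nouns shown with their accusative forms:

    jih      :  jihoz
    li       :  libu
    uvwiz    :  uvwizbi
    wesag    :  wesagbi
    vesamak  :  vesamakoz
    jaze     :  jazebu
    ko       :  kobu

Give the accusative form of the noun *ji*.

jibu

The suffix is conditioned by the final sound: -oz when the stem ends in a voiceless consonant (*jih*, *vesamak*); -bi when the stem ends in a voiced consonant (*uvwiz*, *wesag*); -bu when the stem ends in a vowel (*li*, *jaze*, *ko*).
*ji* — final sound /i/ (a vowel) → -bu → *jibu*.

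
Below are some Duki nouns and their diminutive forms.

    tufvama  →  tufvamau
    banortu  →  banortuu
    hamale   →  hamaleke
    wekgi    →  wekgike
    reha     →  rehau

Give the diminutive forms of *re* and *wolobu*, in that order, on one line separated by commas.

The suffix is conditioned by the last vowel: -ke when the last vowel of the stem is a front vowel (*hamale*, *wekgi*); -u when the last vowel of the stem is a back vowel (*tufvama*, *banortu*, *reha*).
*re* — last vowel /e/ (a front vowel) → -ke → *reke*.
*wolobu*: last vowel = /u/, a back vowel → -u → *wolobuu*.

reke, wolobuu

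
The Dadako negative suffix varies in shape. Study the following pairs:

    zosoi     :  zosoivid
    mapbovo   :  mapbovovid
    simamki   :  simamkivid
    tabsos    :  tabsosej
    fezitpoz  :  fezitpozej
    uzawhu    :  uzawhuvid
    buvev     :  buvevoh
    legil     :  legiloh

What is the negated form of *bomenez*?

The alternation tracks the final sound of the stem — -ej when the stem ends in a sibilant (*tabsos*, *fezitpoz*); -oh when the stem ends in a non-sibilant consonant (*buvev*, *legil*); -vid when the stem ends in a vowel (*zosoi*, *mapbovo*, *simamki*, *uzawhu*).
*bomenez*: final sound = /z/, a sibilant → -ej → *bomenezej*.

bomenezej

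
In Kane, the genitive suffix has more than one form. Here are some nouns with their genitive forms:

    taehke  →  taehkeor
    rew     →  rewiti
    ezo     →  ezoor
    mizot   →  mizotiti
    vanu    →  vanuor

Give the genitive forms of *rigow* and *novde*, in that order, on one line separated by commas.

rigowiti, novdeor

The suffix is conditioned by the final sound: -iti when the stem ends in a consonant (*rew*, *mizot*); -or when the stem ends in a vowel (*taehke*, *ezo*, *vanu*).
*rigow*: final sound = /w/, a consonant → -iti → *rigowiti*.
*novde* — final sound /e/ (a vowel) → -or → *novdeor*.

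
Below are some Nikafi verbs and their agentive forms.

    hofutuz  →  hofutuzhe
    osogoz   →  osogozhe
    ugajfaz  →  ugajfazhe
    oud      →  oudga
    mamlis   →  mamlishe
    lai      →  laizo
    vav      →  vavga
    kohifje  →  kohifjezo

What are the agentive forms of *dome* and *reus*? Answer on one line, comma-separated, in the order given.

domezo, reushe

The pattern is sibilance of the final sound: -he when the stem ends in a sibilant (*hofutuz*, *osogoz*, *ugajfaz*, *mamlis*); -ga when the stem ends in a non-sibilant consonant (*oud*, *vav*); -zo when the stem ends in a vowel (*lai*, *kohifje*).
*dome*: final sound = /e/, a vowel → -zo → *domezo*.
The final sound of *reus* is /s/, which is a sibilant, so the suffix is -he, giving *reushe*.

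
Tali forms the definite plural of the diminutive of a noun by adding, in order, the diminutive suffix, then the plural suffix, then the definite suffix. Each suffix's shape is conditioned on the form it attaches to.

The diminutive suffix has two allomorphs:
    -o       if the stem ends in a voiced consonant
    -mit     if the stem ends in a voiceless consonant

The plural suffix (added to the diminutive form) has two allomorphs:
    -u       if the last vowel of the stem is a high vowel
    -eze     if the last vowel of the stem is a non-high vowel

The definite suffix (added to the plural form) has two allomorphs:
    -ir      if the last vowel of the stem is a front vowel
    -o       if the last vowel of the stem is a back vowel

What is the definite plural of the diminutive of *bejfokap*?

bejfokapmituo

*bejfokap* — final consonant /p/ (voiceless) → -mit → *bejfokapmit*.
The diminutive form *bejfokapmit* — last vowel /i/ (a high vowel) → -u → *bejfokapmitu*.
The last vowel of the plural form *bejfokapmitu* is /u/, which is a back vowel, so the definite suffix is -o, giving *bejfokapmituo*.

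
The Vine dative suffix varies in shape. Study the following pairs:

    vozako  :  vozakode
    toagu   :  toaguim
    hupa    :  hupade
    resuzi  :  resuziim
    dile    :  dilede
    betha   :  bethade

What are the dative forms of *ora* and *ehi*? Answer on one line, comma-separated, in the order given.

orade, ehiim

The suffix is conditioned by the last vowel: -im when the last vowel of the stem is a high vowel (*toagu*, *resuzi*); -de when the last vowel of the stem is a non-high vowel (*vozako*, *hupa*, *dile*, *betha*).
*ora*: last vowel = /a/, a non-high vowel → -de → *orade*.
*ehi*: last vowel = /i/, a high vowel → -im → *ehiim*.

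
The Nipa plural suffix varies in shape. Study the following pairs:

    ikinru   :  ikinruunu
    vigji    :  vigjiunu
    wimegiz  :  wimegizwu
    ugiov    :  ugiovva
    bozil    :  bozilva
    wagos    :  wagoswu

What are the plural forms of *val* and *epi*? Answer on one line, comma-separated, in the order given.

The pattern is sibilance of the final sound: -wu when the stem ends in a sibilant (*wimegiz*, *wagos*); -va when the stem ends in a non-sibilant consonant (*ugiov*, *bozil*); -unu when the stem ends in a vowel (*ikinru*, *vigji*).
Since the final sound of *val* is /l/ (a non-sibilant consonant), it takes -va, giving *valva*.
*epi* — final sound /i/ (a vowel) → -unu → *epiunu*.

valva, epiunu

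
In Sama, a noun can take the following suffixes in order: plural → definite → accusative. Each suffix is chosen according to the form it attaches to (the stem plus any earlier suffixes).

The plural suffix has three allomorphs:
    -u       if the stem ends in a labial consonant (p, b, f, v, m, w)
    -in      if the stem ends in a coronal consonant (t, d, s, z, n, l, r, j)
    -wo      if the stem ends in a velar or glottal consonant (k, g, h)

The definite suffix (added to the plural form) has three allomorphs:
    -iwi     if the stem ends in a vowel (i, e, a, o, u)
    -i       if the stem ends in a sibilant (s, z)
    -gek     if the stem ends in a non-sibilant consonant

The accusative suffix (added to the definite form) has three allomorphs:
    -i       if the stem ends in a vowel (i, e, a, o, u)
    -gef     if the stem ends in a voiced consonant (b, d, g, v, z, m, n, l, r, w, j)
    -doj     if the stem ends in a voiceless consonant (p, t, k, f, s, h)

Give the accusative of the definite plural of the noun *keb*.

The final consonant of *keb* is /b/, which is labial, so the plural suffix is -u, giving *kebu*.
Since the final sound of the plural form *kebu* is /u/ (a vowel), it takes -iwi, giving *kebuiwi*.
Since the final sound of the definite form *kebuiwi* is /i/ (a vowel), it takes -i, giving *kebuiwii*.

kebuiwii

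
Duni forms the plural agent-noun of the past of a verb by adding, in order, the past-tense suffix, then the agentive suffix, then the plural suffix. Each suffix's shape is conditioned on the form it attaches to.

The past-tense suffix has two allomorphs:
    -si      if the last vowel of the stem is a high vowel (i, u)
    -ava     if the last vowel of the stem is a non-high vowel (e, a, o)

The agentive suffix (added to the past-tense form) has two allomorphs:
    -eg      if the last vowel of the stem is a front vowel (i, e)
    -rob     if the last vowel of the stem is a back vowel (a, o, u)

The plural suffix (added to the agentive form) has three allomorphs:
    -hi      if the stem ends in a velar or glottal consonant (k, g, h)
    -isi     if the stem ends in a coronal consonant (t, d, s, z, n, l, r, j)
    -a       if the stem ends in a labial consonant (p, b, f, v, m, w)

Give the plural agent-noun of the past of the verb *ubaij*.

ubaijsieghi

*ubaij* — last vowel /i/ (a high vowel) → -si → *ubaijsi*.
The last vowel of the past-tense form *ubaijsi* is /i/, which is a front vowel, so the agentive suffix is -eg, giving *ubaijsieg*.
Since the final consonant of the agentive form *ubaijsieg* is /g/ (velar/glottal), it takes -hi, giving *ubaijsieghi*.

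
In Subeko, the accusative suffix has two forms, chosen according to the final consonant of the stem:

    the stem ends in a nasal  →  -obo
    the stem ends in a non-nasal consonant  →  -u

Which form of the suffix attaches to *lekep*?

-u

Since the final consonant of *lekep* is /p/ (non-nasal), it takes -u.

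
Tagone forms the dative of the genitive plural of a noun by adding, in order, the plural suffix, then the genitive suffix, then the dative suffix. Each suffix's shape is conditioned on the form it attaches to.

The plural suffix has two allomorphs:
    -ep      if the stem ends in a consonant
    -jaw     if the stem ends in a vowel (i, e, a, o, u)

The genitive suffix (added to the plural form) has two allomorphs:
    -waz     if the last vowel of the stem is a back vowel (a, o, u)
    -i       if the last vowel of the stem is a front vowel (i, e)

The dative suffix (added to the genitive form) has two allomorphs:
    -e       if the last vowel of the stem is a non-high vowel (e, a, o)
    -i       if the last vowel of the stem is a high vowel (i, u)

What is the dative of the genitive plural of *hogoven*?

Since the final sound of *hogoven* is /n/ (a consonant), it takes -ep, giving *hogovenep*.
The plural form *hogovenep* — last vowel /e/ (a front vowel) → -i → *hogovenepi*.
Since the last vowel of the genitive form *hogovenepi* is /i/ (a high vowel), it takes -i, giving *hogovenepii*.

hogovenepii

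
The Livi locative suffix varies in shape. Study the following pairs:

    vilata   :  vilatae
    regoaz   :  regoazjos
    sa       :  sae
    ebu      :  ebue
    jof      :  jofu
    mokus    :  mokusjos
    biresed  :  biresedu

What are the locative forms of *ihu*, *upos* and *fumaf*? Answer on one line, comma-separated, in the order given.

ihue, uposjos, fumafu

The pattern is sibilance of the final sound: -jos when the stem ends in a sibilant (*regoaz*, *mokus*); -u when the stem ends in a non-sibilant consonant (*jof*, *biresed*); -e when the stem ends in a vowel (*vilata*, *sa*, *ebu*).
*ihu* — final sound /u/ (a vowel) → -e → *ihue*.
The final sound of *upos* is /s/, which is a sibilant, so the suffix is -jos, giving *uposjos*.
The final sound of *fumaf* is /f/, which is a non-sibilant consonant, so the suffix is -u, giving *fumafu*.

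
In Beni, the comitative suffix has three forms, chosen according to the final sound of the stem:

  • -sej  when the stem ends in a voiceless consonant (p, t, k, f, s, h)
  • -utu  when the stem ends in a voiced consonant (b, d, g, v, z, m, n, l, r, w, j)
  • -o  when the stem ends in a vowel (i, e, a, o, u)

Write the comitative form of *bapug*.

bapugutu

*bapug* — final sound /g/ (a voiced consonant) → -utu → *bapugutu*.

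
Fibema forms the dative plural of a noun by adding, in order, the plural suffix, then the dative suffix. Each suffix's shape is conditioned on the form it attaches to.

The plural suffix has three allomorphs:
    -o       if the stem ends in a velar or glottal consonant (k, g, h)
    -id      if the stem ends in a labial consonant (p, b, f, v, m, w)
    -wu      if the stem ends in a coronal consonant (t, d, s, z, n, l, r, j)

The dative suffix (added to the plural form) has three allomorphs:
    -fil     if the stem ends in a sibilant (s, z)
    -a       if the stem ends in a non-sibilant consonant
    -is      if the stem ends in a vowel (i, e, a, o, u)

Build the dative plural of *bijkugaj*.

*bijkugaj*: final consonant = /j/, coronal → -wu → *bijkugajwu*.
The final sound of the plural form *bijkugajwu* is /u/, which is a vowel, so the dative suffix is -is, giving *bijkugajwuis*.

bijkugajwuis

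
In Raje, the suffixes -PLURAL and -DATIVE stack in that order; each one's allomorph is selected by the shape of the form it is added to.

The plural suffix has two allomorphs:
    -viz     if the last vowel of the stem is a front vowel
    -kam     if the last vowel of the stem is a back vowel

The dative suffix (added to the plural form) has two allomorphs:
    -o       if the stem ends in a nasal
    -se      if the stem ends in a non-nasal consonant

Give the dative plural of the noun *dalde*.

daldevizse

*dalde* — last vowel /e/ (a front vowel) → -viz → *daldeviz*.
The plural form *daldeviz*: final consonant = /z/, non-nasal → -se → *daldevizse*.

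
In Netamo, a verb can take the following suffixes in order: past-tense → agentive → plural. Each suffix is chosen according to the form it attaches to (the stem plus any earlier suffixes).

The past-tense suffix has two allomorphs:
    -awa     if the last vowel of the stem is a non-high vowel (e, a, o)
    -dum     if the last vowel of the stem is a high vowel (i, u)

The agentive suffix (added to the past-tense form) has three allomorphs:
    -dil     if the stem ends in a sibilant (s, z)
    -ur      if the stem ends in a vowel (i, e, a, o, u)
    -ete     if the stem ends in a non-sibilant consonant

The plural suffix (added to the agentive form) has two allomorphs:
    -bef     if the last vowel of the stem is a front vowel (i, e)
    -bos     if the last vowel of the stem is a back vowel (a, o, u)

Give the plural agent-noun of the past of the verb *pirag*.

piragawaurbos

Since the last vowel of *pirag* is /a/ (a non-high vowel), it takes -awa, giving *piragawa*.
Since the final sound of the past-tense form *piragawa* is /a/ (a vowel), it takes -ur, giving *piragawaur*.
The agentive form *piragawaur* — last vowel /u/ (a back vowel) → -bos → *piragawaurbos*.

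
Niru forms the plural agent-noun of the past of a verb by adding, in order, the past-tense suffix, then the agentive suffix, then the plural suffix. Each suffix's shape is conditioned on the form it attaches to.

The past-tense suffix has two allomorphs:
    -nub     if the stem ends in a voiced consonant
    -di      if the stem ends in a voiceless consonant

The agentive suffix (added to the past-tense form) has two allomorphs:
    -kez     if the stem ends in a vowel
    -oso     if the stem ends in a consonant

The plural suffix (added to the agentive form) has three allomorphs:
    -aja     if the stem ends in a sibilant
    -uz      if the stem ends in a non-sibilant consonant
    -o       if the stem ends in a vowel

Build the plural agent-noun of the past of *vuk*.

Since the final consonant of *vuk* is /k/ (voiceless), it takes -di, giving *vukdi*.
The past-tense form *vukdi*: final sound = /i/, a vowel → -kez → *vukdikez*.
The agentive form *vukdikez* — final sound /z/ (a sibilant) → -aja → *vukdikezaja*.

vukdikezaja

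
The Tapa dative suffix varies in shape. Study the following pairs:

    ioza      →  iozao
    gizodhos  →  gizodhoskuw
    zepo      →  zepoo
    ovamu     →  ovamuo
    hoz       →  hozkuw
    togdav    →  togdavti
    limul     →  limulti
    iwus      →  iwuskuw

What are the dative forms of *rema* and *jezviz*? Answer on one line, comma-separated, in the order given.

remao, jezvizkuw

The alternation tracks the final sound of the stem — -kuw when the stem ends in a sibilant (*gizodhos*, *hoz*, *iwus*); -ti when the stem ends in a non-sibilant consonant (*togdav*, *limul*); -o when the stem ends in a vowel (*ioza*, *zepo*, *ovamu*).
Since the final sound of *rema* is /a/ (a vowel), it takes -o, giving *remao*.
Since the final sound of *jezviz* is /z/ (a sibilant), it takes -kuw, giving *jezvizkuw*.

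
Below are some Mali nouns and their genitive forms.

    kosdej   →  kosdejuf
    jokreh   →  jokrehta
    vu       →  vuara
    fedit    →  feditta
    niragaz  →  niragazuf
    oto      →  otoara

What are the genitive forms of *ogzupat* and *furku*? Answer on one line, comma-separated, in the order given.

ogzupatta, furkuara

The alternation tracks the final sound of the stem — -ta when the stem ends in a voiceless consonant (*jokreh*, *fedit*); -uf when the stem ends in a voiced consonant (*kosdej*, *niragaz*); -ara when the stem ends in a vowel (*vu*, *oto*).
*ogzupat* — final sound /t/ (a voiceless consonant) → -ta → *ogzupatta*.
The final sound of *furku* is /u/, which is a vowel, so the suffix is -ara, giving *furkuara*.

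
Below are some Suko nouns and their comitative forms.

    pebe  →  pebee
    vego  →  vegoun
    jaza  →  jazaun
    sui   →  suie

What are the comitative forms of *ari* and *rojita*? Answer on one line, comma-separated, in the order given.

The alternation tracks the last vowel of the stem — -e when the last vowel of the stem is a front vowel (*pebe*, *sui*); -un when the last vowel of the stem is a back vowel (*vego*, *jaza*).
*ari*: last vowel = /i/, a front vowel → -e → *arie*.
Since the last vowel of *rojita* is /a/ (a back vowel), it takes -un, giving *rojitaun*.

arie, rojitaun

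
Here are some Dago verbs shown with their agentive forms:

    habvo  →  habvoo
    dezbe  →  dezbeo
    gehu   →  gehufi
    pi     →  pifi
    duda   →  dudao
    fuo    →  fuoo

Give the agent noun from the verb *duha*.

The pattern is height harmony: -fi when the last vowel of the stem is a high vowel (*gehu*, *pi*); -o when the last vowel of the stem is a non-high vowel (*habvo*, *dezbe*, *duda*, *fuo*).
*duha* — last vowel /a/ (a non-high vowel) → -o → *duhao*.

duhao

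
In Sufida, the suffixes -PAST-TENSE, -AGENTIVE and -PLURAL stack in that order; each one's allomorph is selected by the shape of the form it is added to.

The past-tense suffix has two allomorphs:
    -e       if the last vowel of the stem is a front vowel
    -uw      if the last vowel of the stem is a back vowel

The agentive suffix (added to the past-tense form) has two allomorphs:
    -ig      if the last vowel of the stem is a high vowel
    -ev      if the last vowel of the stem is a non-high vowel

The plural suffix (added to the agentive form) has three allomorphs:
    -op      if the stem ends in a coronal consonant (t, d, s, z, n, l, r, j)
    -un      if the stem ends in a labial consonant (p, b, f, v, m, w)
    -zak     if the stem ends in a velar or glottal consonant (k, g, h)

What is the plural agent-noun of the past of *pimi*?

pimieevun

Since the last vowel of *pimi* is /i/ (a front vowel), it takes -e, giving *pimie*.
The last vowel of the past-tense form *pimie* is /e/, which is a non-high vowel, so the agentive suffix is -ev, giving *pimieev*.
The agentive form *pimieev* — final consonant /v/ (labial) → -un → *pimieevun*.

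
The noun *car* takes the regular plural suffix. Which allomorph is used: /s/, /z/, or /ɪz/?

/z/

The stem *car* ends in a voiced non-sibilant sound.
The plural suffix surfaces as /ɪz/ after sibilants, /s/ after other voiceless consonants, and /z/ after other voiced sounds.
So the plural -s on *car* is pronounced /z/.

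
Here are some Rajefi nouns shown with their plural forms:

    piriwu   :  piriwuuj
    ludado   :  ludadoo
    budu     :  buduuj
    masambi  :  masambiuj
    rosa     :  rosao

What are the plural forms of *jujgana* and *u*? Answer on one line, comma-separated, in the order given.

The alternation tracks the last vowel of the stem — -uj when the last vowel of the stem is a high vowel (*piriwu*, *budu*, *masambi*); -o when the last vowel of the stem is a non-high vowel (*ludado*, *rosa*).
Since the last vowel of *jujgana* is /a/ (a non-high vowel), it takes -o, giving *jujganao*.
*u* — last vowel /u/ (a high vowel) → -uj → *uuj*.

jujganao, uuj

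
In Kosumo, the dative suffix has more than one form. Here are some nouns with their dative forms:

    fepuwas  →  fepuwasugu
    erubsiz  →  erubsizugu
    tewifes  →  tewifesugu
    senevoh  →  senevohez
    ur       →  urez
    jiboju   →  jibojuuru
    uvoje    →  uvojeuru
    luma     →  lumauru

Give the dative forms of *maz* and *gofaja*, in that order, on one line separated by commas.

The pattern is sibilance of the final sound: -ugu when the stem ends in a sibilant (*fepuwas*, *erubsiz*, *tewifes*); -ez when the stem ends in a non-sibilant consonant (*senevoh*, *ur*); -uru when the stem ends in a vowel (*jiboju*, *uvoje*, *luma*).
The final sound of *maz* is /z/, which is a sibilant, so the suffix is -ugu, giving *mazugu*.
The final sound of *gofaja* is /a/, which is a vowel, so the suffix is -uru, giving *gofajauru*.

mazugu, gofajauru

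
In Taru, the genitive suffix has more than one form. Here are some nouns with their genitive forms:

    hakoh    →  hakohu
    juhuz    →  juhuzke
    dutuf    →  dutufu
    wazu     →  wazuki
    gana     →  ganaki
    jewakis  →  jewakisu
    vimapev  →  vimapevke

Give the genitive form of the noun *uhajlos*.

uhajlosu

The pattern is voicing of the final sound: -u when the stem ends in a voiceless consonant (*hakoh*, *dutuf*, *jewakis*); -ke when the stem ends in a voiced consonant (*juhuz*, *vimapev*); -ki when the stem ends in a vowel (*wazu*, *gana*).
*uhajlos* — final sound /s/ (a voiceless consonant) → -u → *uhajlosu*.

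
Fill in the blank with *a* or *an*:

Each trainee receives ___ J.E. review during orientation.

The indefinite article is chosen by the initial *sound* of the following word, not its spelling.
The initialism *J.E.* is read letter by letter; the first letter, J, is pronounced /dʒeɪ/, which begins with a consonant sound.
So the article is *a*: Each trainee receives a J.E. review during orientation.

a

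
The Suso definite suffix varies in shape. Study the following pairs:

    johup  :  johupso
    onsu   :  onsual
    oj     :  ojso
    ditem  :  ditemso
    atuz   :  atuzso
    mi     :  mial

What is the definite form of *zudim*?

The suffix is conditioned by the final sound: -so when the stem ends in a consonant (*johup*, *oj*, *ditem*, *atuz*); -al when the stem ends in a vowel (*onsu*, *mi*).
Since the final sound of *zudim* is /m/ (a consonant), it takes -so, giving *zudimso*.

zudimso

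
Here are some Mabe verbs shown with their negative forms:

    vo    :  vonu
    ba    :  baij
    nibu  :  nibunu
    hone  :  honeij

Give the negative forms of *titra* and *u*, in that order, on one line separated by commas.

The pattern is rounding harmony: -nu when the last vowel of the stem is a rounded vowel (*vo*, *nibu*); -ij when the last vowel of the stem is an unrounded vowel (*ba*, *hone*).
*titra*: last vowel = /a/, an unrounded vowel → -ij → *titraij*.
*u* — last vowel /u/ (a rounded vowel) → -nu → *unu*.

titraij, unu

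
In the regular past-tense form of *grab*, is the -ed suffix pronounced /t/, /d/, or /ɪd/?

The stem *grab* ends in a voiced sound other than /d/.
The -ed suffix is realized as /ɪd/ after /t, d/; as /t/ after other voiceless consonants; and as /d/ after other voiced sounds.
So -ed on *grab* is pronounced /d/.

/d/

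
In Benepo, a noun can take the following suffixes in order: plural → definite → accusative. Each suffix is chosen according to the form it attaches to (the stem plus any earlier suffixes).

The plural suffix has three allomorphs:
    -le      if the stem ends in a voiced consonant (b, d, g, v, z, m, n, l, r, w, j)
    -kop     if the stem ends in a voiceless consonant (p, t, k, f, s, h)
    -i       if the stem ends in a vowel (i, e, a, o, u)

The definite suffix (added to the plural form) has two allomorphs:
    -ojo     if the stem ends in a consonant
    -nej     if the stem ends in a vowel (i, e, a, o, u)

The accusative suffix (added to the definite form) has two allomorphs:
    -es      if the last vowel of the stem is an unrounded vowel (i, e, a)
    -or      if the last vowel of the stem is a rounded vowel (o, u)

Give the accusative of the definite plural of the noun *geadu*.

geaduinejes

*geadu*: final sound = /u/, a vowel → -i → *geadui*.
The plural form *geadui* — final sound /i/ (a vowel) → -nej → *geaduinej*.
Since the last vowel of the definite form *geaduinej* is /e/ (an unrounded vowel), it takes -es, giving *geaduinejes*.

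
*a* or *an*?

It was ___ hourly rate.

The indefinite article is chosen by the initial *sound* of the following word, not its spelling.
*hourly* begins with the sound /aʊ/ (silent h) — a vowel sound.
So the article is *an*: It was an hourly rate.

an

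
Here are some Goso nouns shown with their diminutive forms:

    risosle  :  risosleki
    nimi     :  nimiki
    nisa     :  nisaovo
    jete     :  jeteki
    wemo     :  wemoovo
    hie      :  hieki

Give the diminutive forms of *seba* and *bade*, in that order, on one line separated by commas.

sebaovo, badeki

The suffix is conditioned by the last vowel: -ki when the last vowel of the stem is a front vowel (*risosle*, *nimi*, *jete*, *hie*); -ovo when the last vowel of the stem is a back vowel (*nisa*, *wemo*).
The last vowel of *seba* is /a/, which is a back vowel, so the suffix is -ovo, giving *sebaovo*.
*bade* — last vowel /e/ (a front vowel) → -ki → *badeki*.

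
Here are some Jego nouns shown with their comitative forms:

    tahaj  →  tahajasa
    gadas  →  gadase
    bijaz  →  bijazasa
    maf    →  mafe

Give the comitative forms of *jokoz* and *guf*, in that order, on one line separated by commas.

Looking at the final consonant of each stem: -e when the stem ends in a voiceless consonant (*gadas*, *maf*); -asa when the stem ends in a voiced consonant (*tahaj*, *bijaz*).
*jokoz*: final consonant = /z/, voiced → -asa → *jokozasa*.
Since the final consonant of *guf* is /f/ (voiceless), it takes -e, giving *gufe*.

jokozasa, gufe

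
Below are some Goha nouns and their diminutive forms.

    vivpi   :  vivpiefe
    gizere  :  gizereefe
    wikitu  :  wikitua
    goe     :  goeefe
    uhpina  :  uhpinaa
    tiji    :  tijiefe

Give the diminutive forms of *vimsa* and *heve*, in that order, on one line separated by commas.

vimsaa, heveefe

The pattern is front/back vowel harmony: -efe when the last vowel of the stem is a front vowel (*vivpi*, *gizere*, *goe*, *tiji*); -a when the last vowel of the stem is a back vowel (*wikitu*, *uhpina*).
*vimsa* — last vowel /a/ (a back vowel) → -a → *vimsaa*.
*heve* — last vowel /e/ (a front vowel) → -efe → *heveefe*.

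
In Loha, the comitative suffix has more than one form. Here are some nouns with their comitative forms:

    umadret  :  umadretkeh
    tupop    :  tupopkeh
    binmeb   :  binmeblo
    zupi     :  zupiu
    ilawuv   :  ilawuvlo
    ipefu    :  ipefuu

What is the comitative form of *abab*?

The alternation tracks the final sound of the stem — -keh when the stem ends in a voiceless consonant (*umadret*, *tupop*); -lo when the stem ends in a voiced consonant (*binmeb*, *ilawuv*); -u when the stem ends in a vowel (*zupi*, *ipefu*).
*abab* — final sound /b/ (a voiced consonant) → -lo → *abablo*.

abablo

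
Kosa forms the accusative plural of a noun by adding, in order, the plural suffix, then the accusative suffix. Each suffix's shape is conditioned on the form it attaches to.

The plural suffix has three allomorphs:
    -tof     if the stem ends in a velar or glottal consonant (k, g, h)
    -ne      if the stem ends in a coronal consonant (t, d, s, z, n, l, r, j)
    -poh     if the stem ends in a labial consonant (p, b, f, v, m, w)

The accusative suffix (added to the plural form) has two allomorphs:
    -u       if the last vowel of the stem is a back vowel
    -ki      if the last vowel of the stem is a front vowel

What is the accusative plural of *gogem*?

Since the final consonant of *gogem* is /m/ (labial), it takes -poh, giving *gogempoh*.
The last vowel of the plural form *gogempoh* is /o/, which is a back vowel, so the accusative suffix is -u, giving *gogempohu*.

gogempohu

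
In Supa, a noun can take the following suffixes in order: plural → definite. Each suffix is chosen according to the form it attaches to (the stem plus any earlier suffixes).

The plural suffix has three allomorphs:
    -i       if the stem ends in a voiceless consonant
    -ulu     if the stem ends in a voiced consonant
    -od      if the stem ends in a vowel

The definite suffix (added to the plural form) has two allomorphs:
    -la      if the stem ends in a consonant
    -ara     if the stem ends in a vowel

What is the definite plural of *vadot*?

Since the final sound of *vadot* is /t/ (a voiceless consonant), it takes -i, giving *vadoti*.
The plural form *vadoti* — final sound /i/ (a vowel) → -ara → *vadotiara*.

vadotiara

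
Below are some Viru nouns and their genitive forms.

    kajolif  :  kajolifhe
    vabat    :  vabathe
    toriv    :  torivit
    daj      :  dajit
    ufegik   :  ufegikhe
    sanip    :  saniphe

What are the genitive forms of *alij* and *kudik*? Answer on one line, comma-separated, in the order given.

alijit, kudikhe

The suffix is conditioned by the final consonant: -he when the stem ends in a voiceless consonant (*kajolif*, *vabat*, *ufegik*, *sanip*); -it when the stem ends in a voiced consonant (*toriv*, *daj*).
The final consonant of *alij* is /j/, which is voiced, so the suffix is -it, giving *alijit*.
Since the final consonant of *kudik* is /k/ (voiceless), it takes -he, giving *kudikhe*.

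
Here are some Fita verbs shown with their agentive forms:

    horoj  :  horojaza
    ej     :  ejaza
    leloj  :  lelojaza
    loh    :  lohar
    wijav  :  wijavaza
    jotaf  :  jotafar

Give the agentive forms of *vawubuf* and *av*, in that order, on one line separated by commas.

vawubufar, avaza

The suffix is conditioned by the final consonant: -ar when the stem ends in a voiceless consonant (*loh*, *jotaf*); -aza when the stem ends in a voiced consonant (*horoj*, *ej*, *leloj*, *wijav*).
Since the final consonant of *vawubuf* is /f/ (voiceless), it takes -ar, giving *vawubufar*.
*av* — final consonant /v/ (voiced) → -aza → *avaza*.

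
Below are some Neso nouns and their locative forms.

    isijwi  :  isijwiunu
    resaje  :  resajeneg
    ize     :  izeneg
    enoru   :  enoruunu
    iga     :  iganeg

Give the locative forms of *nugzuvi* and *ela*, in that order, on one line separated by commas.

The suffix is conditioned by the last vowel: -unu when the last vowel of the stem is a high vowel (*isijwi*, *enoru*); -neg when the last vowel of the stem is a non-high vowel (*resaje*, *ize*, *iga*).
Since the last vowel of *nugzuvi* is /i/ (a high vowel), it takes -unu, giving *nugzuviunu*.
*ela* — last vowel /a/ (a non-high vowel) → -neg → *elaneg*.

nugzuviunu, elaneg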